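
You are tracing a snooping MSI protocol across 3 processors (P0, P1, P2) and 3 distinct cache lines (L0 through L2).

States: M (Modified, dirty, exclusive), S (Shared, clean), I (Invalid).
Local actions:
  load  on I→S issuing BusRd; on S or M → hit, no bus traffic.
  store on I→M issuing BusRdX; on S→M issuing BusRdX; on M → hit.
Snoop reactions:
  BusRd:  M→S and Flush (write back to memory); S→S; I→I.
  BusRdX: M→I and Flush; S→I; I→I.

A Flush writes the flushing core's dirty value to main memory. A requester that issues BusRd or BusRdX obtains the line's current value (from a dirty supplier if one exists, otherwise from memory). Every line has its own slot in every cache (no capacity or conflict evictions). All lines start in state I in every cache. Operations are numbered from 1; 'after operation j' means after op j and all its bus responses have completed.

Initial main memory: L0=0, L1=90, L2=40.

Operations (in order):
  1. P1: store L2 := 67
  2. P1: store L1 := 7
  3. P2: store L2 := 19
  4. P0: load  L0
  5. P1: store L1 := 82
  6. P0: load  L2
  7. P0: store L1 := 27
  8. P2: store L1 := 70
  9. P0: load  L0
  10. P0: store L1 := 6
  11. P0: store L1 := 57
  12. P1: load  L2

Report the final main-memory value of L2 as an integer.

step 1: P1: store L2 := 67  ⟶  IMI  (L2)  txn=BusRdX  M[L2]=40
step 2: P1: store L1 := 7  ⟶  IMI  (L1)  txn=BusRdX  M[L1]=90
step 3: P2: store L2 := 19  ⟶  IIM  (L2)  txn=BusRdX+Flush  M[L2]=67
step 4: P0: load  L0  ⟶  SII  (L0)  txn=BusRd  M[L0]=0
step 5: P1: store L1 := 82  ⟶  IMI  (L1)  txn=∅  M[L1]=90
step 6: P0: load  L2  ⟶  SIS  (L2)  txn=BusRd+Flush  M[L2]=19
step 7: P0: store L1 := 27  ⟶  MII  (L1)  txn=BusRdX+Flush  M[L1]=82
step 8: P2: store L1 := 70  ⟶  IIM  (L1)  txn=BusRdX+Flush  M[L1]=27
step 9: P0: load  L0  ⟶  SII  (L0)  txn=∅  M[L0]=0
step 10: P0: store L1 := 6  ⟶  MII  (L1)  txn=BusRdX+Flush  M[L1]=70
step 11: P0: store L1 := 57  ⟶  MII  (L1)  txn=∅  M[L1]=70
step 12: P1: load  L2  ⟶  SSS  (L2)  txn=BusRd  M[L2]=19

memory[L2] = 19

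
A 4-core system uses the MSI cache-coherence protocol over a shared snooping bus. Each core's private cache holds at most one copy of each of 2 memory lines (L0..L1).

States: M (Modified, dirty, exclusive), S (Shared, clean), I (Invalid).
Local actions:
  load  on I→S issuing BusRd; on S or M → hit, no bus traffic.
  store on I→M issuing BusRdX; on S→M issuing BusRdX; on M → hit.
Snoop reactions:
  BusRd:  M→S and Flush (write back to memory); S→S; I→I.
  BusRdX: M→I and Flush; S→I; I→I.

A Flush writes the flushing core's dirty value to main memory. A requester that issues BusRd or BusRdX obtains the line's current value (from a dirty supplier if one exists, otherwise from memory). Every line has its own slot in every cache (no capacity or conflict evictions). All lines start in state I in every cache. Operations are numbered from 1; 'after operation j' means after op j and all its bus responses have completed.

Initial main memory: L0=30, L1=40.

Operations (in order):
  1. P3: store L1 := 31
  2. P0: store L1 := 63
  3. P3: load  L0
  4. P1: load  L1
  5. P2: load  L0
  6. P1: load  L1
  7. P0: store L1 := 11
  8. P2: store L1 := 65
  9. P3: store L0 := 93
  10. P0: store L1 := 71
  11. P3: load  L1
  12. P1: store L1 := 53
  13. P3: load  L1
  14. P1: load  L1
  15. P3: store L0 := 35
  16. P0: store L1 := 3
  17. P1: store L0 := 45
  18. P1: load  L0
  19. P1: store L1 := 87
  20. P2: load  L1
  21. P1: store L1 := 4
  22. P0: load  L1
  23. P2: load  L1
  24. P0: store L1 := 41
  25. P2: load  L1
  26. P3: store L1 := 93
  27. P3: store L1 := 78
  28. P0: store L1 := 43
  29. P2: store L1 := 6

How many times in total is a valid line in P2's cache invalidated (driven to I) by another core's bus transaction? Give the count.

  op1 P3: store L1 := 31 → I/I/I/M on L1; bus BusRdX; mem=40
  op2 P0: store L1 := 63 → M/I/I/I on L1; bus BusRdX Flush; mem=31
  op3 P3: load  L0 → I/I/I/S on L0; bus BusRd; mem=30
  op4 P1: load  L1 → S/S/I/I on L1; bus BusRd Flush; mem=63
  op5 P2: load  L0 → I/I/S/S on L0; bus BusRd; mem=30
  op6 P1: load  L1 → S/S/I/I on L1; bus (none); mem=63
  op7 P0: store L1 := 11 → M/I/I/I on L1; bus BusRdX; mem=63
  op8 P2: store L1 := 65 → I/I/M/I on L1; bus BusRdX Flush; mem=11
  op9 P3: store L0 := 93 → I/I/I/M on L0; bus BusRdX; mem=30
  op10 P0: store L1 := 71 → M/I/I/I on L1; bus BusRdX Flush; mem=65
  op11 P3: load  L1 → S/I/I/S on L1; bus BusRd Flush; mem=71
  op12 P1: store L1 := 53 → I/M/I/I on L1; bus BusRdX; mem=71
  op13 P3: load  L1 → I/S/I/S on L1; bus BusRd Flush; mem=53
  op14 P1: load  L1 → I/S/I/S on L1; bus (none); mem=53
  op15 P3: store L0 := 35 → I/I/I/M on L0; bus (none); mem=30
  op16 P0: store L1 := 3 → M/I/I/I on L1; bus BusRdX; mem=53
  op17 P1: store L0 := 45 → I/M/I/I on L0; bus BusRdX Flush; mem=35
  op18 P1: load  L0 → I/M/I/I on L0; bus (none); mem=35
  op19 P1: store L1 := 87 → I/M/I/I on L1; bus BusRdX Flush; mem=3
  op20 P2: load  L1 → I/S/S/I on L1; bus BusRd Flush; mem=87
  op21 P1: store L1 := 4 → I/M/I/I on L1; bus BusRdX; mem=87
  op22 P0: load  L1 → S/S/I/I on L1; bus BusRd Flush; mem=4
  op23 P2: load  L1 → S/S/S/I on L1; bus BusRd; mem=4
  op24 P0: store L1 := 41 → M/I/I/I on L1; bus BusRdX; mem=4
  op25 P2: load  L1 → S/I/S/I on L1; bus BusRd Flush; mem=41
  op26 P3: store L1 := 93 → I/I/I/M on L1; bus BusRdX; mem=41
  op27 P3: store L1 := 78 → I/I/I/M on L1; bus (none); mem=41
  op28 P0: store L1 := 43 → M/I/I/I on L1; bus BusRdX Flush; mem=78
  op29 P2: store L1 := 6 → I/I/M/I on L1; bus BusRdX Flush; mem=43

invalidations = 5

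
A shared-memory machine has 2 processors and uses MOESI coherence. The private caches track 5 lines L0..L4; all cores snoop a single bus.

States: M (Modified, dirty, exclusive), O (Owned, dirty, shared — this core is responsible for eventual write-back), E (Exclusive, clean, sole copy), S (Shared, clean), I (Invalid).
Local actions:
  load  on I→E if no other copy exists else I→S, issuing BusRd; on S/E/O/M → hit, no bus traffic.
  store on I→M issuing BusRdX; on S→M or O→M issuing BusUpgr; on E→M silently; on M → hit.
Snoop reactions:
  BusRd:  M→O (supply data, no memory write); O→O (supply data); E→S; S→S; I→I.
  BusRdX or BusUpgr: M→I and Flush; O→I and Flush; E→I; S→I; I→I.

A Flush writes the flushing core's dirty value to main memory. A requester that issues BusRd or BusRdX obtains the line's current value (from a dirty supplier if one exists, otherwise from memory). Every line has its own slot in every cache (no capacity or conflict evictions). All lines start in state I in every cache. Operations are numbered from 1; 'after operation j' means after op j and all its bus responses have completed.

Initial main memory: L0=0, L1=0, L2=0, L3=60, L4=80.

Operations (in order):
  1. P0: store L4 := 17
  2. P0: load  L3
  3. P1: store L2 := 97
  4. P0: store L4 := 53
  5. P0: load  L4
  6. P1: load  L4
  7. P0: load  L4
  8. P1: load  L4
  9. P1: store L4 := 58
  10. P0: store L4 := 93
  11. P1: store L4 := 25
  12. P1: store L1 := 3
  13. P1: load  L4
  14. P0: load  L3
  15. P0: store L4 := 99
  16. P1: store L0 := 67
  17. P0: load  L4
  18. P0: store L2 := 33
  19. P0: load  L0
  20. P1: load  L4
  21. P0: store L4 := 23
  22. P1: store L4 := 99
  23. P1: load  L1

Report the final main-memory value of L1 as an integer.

[1] P0: store L4 := 17 | P0:M(17), P1:I | bus: BusRdX
[2] P0: load  L3 | P0:E(60), P1:I | bus: BusRd
[3] P1: store L2 := 97 | P0:I, P1:M(97) | bus: BusRdX
[4] P0: store L4 := 53 | P0:M(53), P1:I | bus: none
[5] P0: load  L4 | P0:M(53), P1:I | bus: none
[6] P1: load  L4 | P0:O(53), P1:S(53) | bus: BusRd
[7] P0: load  L4 | P0:O(53), P1:S(53) | bus: none
[8] P1: load  L4 | P0:O(53), P1:S(53) | bus: none
[9] P1: store L4 := 58 | P0:I, P1:M(58) | bus: BusUpgr,Flush
[10] P0: store L4 := 93 | P0:M(93), P1:I | bus: BusRdX,Flush
[11] P1: store L4 := 25 | P0:I, P1:M(25) | bus: BusRdX,Flush
[12] P1: store L1 := 3 | P0:I, P1:M(3) | bus: BusRdX
[13] P1: load  L4 | P0:I, P1:M(25) | bus: none
[14] P0: load  L3 | P0:E(60), P1:I | bus: none
[15] P0: store L4 := 99 | P0:M(99), P1:I | bus: BusRdX,Flush
[16] P1: store L0 := 67 | P0:I, P1:M(67) | bus: BusRdX
[17] P0: load  L4 | P0:M(99), P1:I | bus: none
[18] P0: store L2 := 33 | P0:M(33), P1:I | bus: BusRdX,Flush
[19] P0: load  L0 | P0:S(67), P1:O(67) | bus: BusRd
[20] P1: load  L4 | P0:O(99), P1:S(99) | bus: BusRd
[21] P0: store L4 := 23 | P0:M(23), P1:I | bus: BusUpgr
[22] P1: store L4 := 99 | P0:I, P1:M(99) | bus: BusRdX,Flush
[23] P1: load  L1 | P0:I, P1:M(3) | bus: none

memory[L1] = 0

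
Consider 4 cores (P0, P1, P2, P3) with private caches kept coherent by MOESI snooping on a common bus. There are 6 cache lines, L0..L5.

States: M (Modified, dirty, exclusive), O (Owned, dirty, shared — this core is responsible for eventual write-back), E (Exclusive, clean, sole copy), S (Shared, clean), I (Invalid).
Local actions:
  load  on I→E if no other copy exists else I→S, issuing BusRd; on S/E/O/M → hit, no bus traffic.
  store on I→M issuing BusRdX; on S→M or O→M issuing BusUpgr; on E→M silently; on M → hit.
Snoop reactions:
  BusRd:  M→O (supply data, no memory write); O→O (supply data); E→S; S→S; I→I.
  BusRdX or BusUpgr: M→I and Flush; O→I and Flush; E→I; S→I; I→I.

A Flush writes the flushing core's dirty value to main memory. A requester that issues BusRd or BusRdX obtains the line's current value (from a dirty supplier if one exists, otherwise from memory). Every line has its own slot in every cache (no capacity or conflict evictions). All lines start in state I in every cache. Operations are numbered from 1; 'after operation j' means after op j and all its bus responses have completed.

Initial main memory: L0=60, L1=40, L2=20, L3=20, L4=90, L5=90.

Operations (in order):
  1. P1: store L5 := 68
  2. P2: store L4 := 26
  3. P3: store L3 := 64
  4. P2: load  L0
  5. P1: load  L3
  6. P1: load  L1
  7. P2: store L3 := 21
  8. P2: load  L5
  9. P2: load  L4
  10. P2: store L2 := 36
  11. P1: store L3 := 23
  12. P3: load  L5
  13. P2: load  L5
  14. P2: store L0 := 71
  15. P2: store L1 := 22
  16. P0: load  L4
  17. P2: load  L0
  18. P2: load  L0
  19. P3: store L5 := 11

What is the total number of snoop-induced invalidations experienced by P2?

step 1: P1: store L5 := 68  ⟶  IMII  (L5)  txn=BusRdX  M[L5]=90
step 2: P2: store L4 := 26  ⟶  IIMI  (L4)  txn=BusRdX  M[L4]=90
step 3: P3: store L3 := 64  ⟶  IIIM  (L3)  txn=BusRdX  M[L3]=20
step 4: P2: load  L0  ⟶  IIEI  (L0)  txn=BusRd  M[L0]=60
step 5: P1: load  L3  ⟶  ISIO  (L3)  txn=BusRd  M[L3]=20
step 6: P1: load  L1  ⟶  IEII  (L1)  txn=BusRd  M[L1]=40
step 7: P2: store L3 := 21  ⟶  IIMI  (L3)  txn=BusRdX+Flush  M[L3]=64
step 8: P2: load  L5  ⟶  IOSI  (L5)  txn=BusRd  M[L5]=90
step 9: P2: load  L4  ⟶  IIMI  (L4)  txn=∅  M[L4]=90
step 10: P2: store L2 := 36  ⟶  IIMI  (L2)  txn=BusRdX  M[L2]=20
step 11: P1: store L3 := 23  ⟶  IMII  (L3)  txn=BusRdX+Flush  M[L3]=21
step 12: P3: load  L5  ⟶  IOSS  (L5)  txn=BusRd  M[L5]=90
step 13: P2: load  L5  ⟶  IOSS  (L5)  txn=∅  M[L5]=90
step 14: P2: store L0 := 71  ⟶  IIMI  (L0)  txn=∅  M[L0]=60
step 15: P2: store L1 := 22  ⟶  IIMI  (L1)  txn=BusRdX  M[L1]=40
step 16: P0: load  L4  ⟶  SIOI  (L4)  txn=BusRd  M[L4]=90
step 17: P2: load  L0  ⟶  IIMI  (L0)  txn=∅  M[L0]=60
step 18: P2: load  L0  ⟶  IIMI  (L0)  txn=∅  M[L0]=60
step 19: P3: store L5 := 11  ⟶  IIIM  (L5)  txn=BusUpgr+Flush  M[L5]=68

invalidations = 2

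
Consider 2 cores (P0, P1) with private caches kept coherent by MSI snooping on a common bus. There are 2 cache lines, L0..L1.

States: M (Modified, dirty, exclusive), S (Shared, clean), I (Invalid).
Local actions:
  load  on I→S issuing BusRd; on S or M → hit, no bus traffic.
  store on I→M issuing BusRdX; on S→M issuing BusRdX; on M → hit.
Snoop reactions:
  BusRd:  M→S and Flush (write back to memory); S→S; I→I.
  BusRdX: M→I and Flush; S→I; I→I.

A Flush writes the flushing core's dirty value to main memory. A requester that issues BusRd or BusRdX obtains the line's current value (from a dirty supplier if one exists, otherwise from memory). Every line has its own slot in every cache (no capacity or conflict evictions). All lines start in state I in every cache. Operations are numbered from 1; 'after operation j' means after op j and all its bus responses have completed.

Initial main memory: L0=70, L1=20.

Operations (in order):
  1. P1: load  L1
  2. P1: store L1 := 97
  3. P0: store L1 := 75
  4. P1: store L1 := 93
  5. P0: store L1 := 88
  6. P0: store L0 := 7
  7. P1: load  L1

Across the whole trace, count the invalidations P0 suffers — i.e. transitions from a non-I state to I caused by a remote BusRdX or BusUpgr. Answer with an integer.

step 1: P1: load  L1  ⟶  IS  (L1)  txn=BusRd  M[L1]=20
step 2: P1: store L1 := 97  ⟶  IM  (L1)  txn=BusRdX  M[L1]=20
step 3: P0: store L1 := 75  ⟶  MI  (L1)  txn=BusRdX+Flush  M[L1]=97
step 4: P1: store L1 := 93  ⟶  IM  (L1)  txn=BusRdX+Flush  M[L1]=75
step 5: P0: store L1 := 88  ⟶  MI  (L1)  txn=BusRdX+Flush  M[L1]=93
step 6: P0: store L0 := 7  ⟶  MI  (L0)  txn=BusRdX  M[L0]=70
step 7: P1: load  L1  ⟶  SS  (L1)  txn=BusRd+Flush  M[L1]=88

invalidations = 1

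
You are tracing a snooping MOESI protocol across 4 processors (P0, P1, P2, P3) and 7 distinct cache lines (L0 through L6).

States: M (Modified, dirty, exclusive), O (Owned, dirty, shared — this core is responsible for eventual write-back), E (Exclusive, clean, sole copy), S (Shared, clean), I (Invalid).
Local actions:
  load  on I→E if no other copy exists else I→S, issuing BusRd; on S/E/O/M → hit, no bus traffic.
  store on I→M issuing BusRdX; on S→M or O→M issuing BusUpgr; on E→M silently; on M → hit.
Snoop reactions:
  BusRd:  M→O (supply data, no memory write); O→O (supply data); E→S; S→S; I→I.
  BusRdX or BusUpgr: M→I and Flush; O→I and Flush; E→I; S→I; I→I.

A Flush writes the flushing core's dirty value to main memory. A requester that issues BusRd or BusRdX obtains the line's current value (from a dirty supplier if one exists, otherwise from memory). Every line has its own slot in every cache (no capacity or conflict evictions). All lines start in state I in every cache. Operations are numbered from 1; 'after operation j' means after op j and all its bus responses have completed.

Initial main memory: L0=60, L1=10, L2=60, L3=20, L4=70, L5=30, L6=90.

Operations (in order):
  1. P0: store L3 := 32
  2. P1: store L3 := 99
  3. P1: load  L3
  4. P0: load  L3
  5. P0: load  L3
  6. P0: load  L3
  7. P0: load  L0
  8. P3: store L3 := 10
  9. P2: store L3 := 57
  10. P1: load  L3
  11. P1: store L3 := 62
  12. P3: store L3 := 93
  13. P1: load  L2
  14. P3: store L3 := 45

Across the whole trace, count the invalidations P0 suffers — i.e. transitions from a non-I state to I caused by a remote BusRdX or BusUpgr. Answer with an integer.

step 1: P0: store L3 := 32  ⟶  MIII  (L3)  txn=BusRdX  M[L3]=20
step 2: P1: store L3 := 99  ⟶  IMII  (L3)  txn=BusRdX+Flush  M[L3]=32
step 3: P1: load  L3  ⟶  IMII  (L3)  txn=∅  M[L3]=32
step 4: P0: load  L3  ⟶  SOII  (L3)  txn=BusRd  M[L3]=32
step 5: P0: load  L3  ⟶  SOII  (L3)  txn=∅  M[L3]=32
step 6: P0: load  L3  ⟶  SOII  (L3)  txn=∅  M[L3]=32
step 7: P0: load  L0  ⟶  EIII  (L0)  txn=BusRd  M[L0]=60
step 8: P3: store L3 := 10  ⟶  IIIM  (L3)  txn=BusRdX+Flush  M[L3]=99
step 9: P2: store L3 := 57  ⟶  IIMI  (L3)  txn=BusRdX+Flush  M[L3]=10
step 10: P1: load  L3  ⟶  ISOI  (L3)  txn=BusRd  M[L3]=10
step 11: P1: store L3 := 62  ⟶  IMII  (L3)  txn=BusUpgr+Flush  M[L3]=57
step 12: P3: store L3 := 93  ⟶  IIIM  (L3)  txn=BusRdX+Flush  M[L3]=62
step 13: P1: load  L2  ⟶  IEII  (L2)  txn=BusRd  M[L2]=60
step 14: P3: store L3 := 45  ⟶  IIIM  (L3)  txn=∅  M[L3]=62

invalidations = 2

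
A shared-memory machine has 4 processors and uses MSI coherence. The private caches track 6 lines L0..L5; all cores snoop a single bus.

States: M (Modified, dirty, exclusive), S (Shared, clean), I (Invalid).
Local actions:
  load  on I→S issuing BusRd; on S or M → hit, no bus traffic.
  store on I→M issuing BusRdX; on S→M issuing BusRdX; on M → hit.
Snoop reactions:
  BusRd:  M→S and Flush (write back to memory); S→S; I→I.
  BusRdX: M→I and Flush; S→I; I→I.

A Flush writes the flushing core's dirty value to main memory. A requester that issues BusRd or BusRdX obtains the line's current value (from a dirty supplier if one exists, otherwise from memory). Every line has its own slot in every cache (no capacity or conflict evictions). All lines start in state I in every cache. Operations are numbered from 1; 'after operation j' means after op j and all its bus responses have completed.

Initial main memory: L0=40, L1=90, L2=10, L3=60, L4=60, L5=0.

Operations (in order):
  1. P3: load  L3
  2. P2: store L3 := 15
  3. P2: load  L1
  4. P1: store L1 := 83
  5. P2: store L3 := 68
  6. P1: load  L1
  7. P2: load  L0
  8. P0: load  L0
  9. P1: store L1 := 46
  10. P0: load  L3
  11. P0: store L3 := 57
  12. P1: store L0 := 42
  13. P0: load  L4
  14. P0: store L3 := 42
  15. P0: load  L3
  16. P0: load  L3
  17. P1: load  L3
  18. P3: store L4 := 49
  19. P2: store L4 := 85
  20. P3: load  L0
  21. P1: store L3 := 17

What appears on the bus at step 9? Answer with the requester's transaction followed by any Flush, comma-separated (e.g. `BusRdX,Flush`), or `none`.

step 1: P3: load  L3  ⟶  IIIS  (L3)  txn=BusRd  M[L3]=60
step 2: P2: store L3 := 15  ⟶  IIMI  (L3)  txn=BusRdX  M[L3]=60
step 3: P2: load  L1  ⟶  IISI  (L1)  txn=BusRd  M[L1]=90
step 4: P1: store L1 := 83  ⟶  IMII  (L1)  txn=BusRdX  M[L1]=90
step 5: P2: store L3 := 68  ⟶  IIMI  (L3)  txn=∅  M[L3]=60
step 6: P1: load  L1  ⟶  IMII  (L1)  txn=∅  M[L1]=90
step 7: P2: load  L0  ⟶  IISI  (L0)  txn=BusRd  M[L0]=40
step 8: P0: load  L0  ⟶  SISI  (L0)  txn=BusRd  M[L0]=40
step 9: P1: store L1 := 46  ⟶  IMII  (L1)  txn=∅  M[L1]=90
step 10: P0: load  L3  ⟶  SISI  (L3)  txn=BusRd+Flush  M[L3]=68
step 11: P0: store L3 := 57  ⟶  MIII  (L3)  txn=BusRdX  M[L3]=68
step 12: P1: store L0 := 42  ⟶  IMII  (L0)  txn=BusRdX  M[L0]=40
step 13: P0: load  L4  ⟶  SIII  (L4)  txn=BusRd  M[L4]=60
step 14: P0: store L3 := 42  ⟶  MIII  (L3)  txn=∅  M[L3]=68
step 15: P0: load  L3  ⟶  MIII  (L3)  txn=∅  M[L3]=68
step 16: P0: load  L3  ⟶  MIII  (L3)  txn=∅  M[L3]=68
step 17: P1: load  L3  ⟶  SSII  (L3)  txn=BusRd+Flush  M[L3]=42
step 18: P3: store L4 := 49  ⟶  IIIM  (L4)  txn=BusRdX  M[L4]=60
step 19: P2: store L4 := 85  ⟶  IIMI  (L4)  txn=BusRdX+Flush  M[L4]=49
step 20: P3: load  L0  ⟶  ISIS  (L0)  txn=BusRd+Flush  M[L0]=42
step 21: P1: store L3 := 17  ⟶  IMII  (L3)  txn=BusRdX  M[L3]=42

bus = none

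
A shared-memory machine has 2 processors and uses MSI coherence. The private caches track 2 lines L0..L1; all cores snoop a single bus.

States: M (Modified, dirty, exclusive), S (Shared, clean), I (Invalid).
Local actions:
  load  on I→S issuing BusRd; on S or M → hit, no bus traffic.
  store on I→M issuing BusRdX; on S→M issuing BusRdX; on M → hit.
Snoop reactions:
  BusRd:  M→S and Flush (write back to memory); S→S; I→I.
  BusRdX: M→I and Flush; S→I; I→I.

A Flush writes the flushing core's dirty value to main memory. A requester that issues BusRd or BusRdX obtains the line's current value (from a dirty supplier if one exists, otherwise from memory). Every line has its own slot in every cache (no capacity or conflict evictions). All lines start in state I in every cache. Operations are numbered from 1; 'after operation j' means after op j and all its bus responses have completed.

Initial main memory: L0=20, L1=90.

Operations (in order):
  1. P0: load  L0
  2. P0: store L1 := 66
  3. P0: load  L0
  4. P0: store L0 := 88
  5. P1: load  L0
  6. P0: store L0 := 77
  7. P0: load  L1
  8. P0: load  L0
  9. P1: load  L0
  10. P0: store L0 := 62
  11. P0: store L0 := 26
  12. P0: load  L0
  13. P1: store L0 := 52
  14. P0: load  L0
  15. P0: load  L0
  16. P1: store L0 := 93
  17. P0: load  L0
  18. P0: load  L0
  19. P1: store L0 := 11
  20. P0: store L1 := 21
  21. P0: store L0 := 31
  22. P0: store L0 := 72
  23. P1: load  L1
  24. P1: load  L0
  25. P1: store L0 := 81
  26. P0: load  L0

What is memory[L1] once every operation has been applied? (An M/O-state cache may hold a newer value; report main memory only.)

1. P0: load  L0  bus=[BusRd]  L0: P0=S P1=I  mem[L0]=20
2. P0: store L1 := 66  bus=[BusRdX]  L1: P0=M P1=I  mem[L1]=90
3. P0: load  L0  bus=[-]  L0: P0=S P1=I  mem[L0]=20
4. P0: store L0 := 88  bus=[BusRdX]  L0: P0=M P1=I  mem[L0]=20
5. P1: load  L0  bus=[BusRd,Flush]  L0: P0=S P1=S  mem[L0]=88
6. P0: store L0 := 77  bus=[BusRdX]  L0: P0=M P1=I  mem[L0]=88
7. P0: load  L1  bus=[-]  L1: P0=M P1=I  mem[L1]=90
8. P0: load  L0  bus=[-]  L0: P0=M P1=I  mem[L0]=88
9. P1: load  L0  bus=[BusRd,Flush]  L0: P0=S P1=S  mem[L0]=77
10. P0: store L0 := 62  bus=[BusRdX]  L0: P0=M P1=I  mem[L0]=77
11. P0: store L0 := 26  bus=[-]  L0: P0=M P1=I  mem[L0]=77
12. P0: load  L0  bus=[-]  L0: P0=M P1=I  mem[L0]=77
13. P1: store L0 := 52  bus=[BusRdX,Flush]  L0: P0=I P1=M  mem[L0]=26
14. P0: load  L0  bus=[BusRd,Flush]  L0: P0=S P1=S  mem[L0]=52
15. P0: load  L0  bus=[-]  L0: P0=S P1=S  mem[L0]=52
16. P1: store L0 := 93  bus=[BusRdX]  L0: P0=I P1=M  mem[L0]=52
17. P0: load  L0  bus=[BusRd,Flush]  L0: P0=S P1=S  mem[L0]=93
18. P0: load  L0  bus=[-]  L0: P0=S P1=S  mem[L0]=93
19. P1: store L0 := 11  bus=[BusRdX]  L0: P0=I P1=M  mem[L0]=93
20. P0: store L1 := 21  bus=[-]  L1: P0=M P1=I  mem[L1]=90
21. P0: store L0 := 31  bus=[BusRdX,Flush]  L0: P0=M P1=I  mem[L0]=11
22. P0: store L0 := 72  bus=[-]  L0: P0=M P1=I  mem[L0]=11
23. P1: load  L1  bus=[BusRd,Flush]  L1: P0=S P1=S  mem[L1]=21
24. P1: load  L0  bus=[BusRd,Flush]  L0: P0=S P1=S  mem[L0]=72
25. P1: store L0 := 81  bus=[BusRdX]  L0: P0=I P1=M  mem[L0]=72
26. P0: load  L0  bus=[BusRd,Flush]  L0: P0=S P1=S  mem[L0]=81

memory[L1] = 21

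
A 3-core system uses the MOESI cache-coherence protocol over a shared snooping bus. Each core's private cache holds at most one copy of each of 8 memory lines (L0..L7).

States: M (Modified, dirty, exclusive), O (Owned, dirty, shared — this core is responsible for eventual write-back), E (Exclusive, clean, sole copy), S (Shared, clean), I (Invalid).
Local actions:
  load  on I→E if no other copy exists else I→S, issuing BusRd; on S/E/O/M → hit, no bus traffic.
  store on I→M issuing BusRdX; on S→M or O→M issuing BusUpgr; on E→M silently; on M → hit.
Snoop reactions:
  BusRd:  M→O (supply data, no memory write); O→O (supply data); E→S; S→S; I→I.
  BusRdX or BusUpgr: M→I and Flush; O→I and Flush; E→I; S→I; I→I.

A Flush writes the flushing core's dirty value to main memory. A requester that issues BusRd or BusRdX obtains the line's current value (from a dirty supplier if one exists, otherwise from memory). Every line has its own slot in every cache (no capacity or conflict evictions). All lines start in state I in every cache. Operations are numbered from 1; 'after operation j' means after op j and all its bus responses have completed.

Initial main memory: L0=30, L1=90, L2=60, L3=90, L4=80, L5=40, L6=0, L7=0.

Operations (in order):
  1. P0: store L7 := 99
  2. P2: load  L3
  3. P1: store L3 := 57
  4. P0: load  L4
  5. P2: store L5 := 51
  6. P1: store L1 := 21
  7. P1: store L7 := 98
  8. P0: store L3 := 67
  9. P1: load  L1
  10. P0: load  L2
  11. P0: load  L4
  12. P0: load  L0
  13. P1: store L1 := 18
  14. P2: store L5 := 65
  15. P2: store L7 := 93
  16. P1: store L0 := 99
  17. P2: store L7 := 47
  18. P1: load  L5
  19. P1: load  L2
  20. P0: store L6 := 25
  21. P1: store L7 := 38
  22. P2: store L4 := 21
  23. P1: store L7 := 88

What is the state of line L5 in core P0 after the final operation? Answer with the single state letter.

step 1: P0: store L7 := 99  ⟶  MII  (L7)  txn=BusRdX  M[L7]=0
step 2: P2: load  L3  ⟶  IIE  (L3)  txn=BusRd  M[L3]=90
step 3: P1: store L3 := 57  ⟶  IMI  (L3)  txn=BusRdX  M[L3]=90
step 4: P0: load  L4  ⟶  EII  (L4)  txn=BusRd  M[L4]=80
step 5: P2: store L5 := 51  ⟶  IIM  (L5)  txn=BusRdX  M[L5]=40
step 6: P1: store L1 := 21  ⟶  IMI  (L1)  txn=BusRdX  M[L1]=90
step 7: P1: store L7 := 98  ⟶  IMI  (L7)  txn=BusRdX+Flush  M[L7]=99
step 8: P0: store L3 := 67  ⟶  MII  (L3)  txn=BusRdX+Flush  M[L3]=57
step 9: P1: load  L1  ⟶  IMI  (L1)  txn=∅  M[L1]=90
step 10: P0: load  L2  ⟶  EII  (L2)  txn=BusRd  M[L2]=60
step 11: P0: load  L4  ⟶  EII  (L4)  txn=∅  M[L4]=80
step 12: P0: load  L0  ⟶  EII  (L0)  txn=BusRd  M[L0]=30
step 13: P1: store L1 := 18  ⟶  IMI  (L1)  txn=∅  M[L1]=90
step 14: P2: store L5 := 65  ⟶  IIM  (L5)  txn=∅  M[L5]=40
step 15: P2: store L7 := 93  ⟶  IIM  (L7)  txn=BusRdX+Flush  M[L7]=98
step 16: P1: store L0 := 99  ⟶  IMI  (L0)  txn=BusRdX  M[L0]=30
step 17: P2: store L7 := 47  ⟶  IIM  (L7)  txn=∅  M[L7]=98
step 18: P1: load  L5  ⟶  ISO  (L5)  txn=BusRd  M[L5]=40
step 19: P1: load  L2  ⟶  SSI  (L2)  txn=BusRd  M[L2]=60
step 20: P0: store L6 := 25  ⟶  MII  (L6)  txn=BusRdX  M[L6]=0
step 21: P1: store L7 := 38  ⟶  IMI  (L7)  txn=BusRdX+Flush  M[L7]=47
step 22: P2: store L4 := 21  ⟶  IIM  (L4)  txn=BusRdX  M[L4]=80
step 23: P1: store L7 := 88  ⟶  IMI  (L7)  txn=∅  M[L7]=47

state = I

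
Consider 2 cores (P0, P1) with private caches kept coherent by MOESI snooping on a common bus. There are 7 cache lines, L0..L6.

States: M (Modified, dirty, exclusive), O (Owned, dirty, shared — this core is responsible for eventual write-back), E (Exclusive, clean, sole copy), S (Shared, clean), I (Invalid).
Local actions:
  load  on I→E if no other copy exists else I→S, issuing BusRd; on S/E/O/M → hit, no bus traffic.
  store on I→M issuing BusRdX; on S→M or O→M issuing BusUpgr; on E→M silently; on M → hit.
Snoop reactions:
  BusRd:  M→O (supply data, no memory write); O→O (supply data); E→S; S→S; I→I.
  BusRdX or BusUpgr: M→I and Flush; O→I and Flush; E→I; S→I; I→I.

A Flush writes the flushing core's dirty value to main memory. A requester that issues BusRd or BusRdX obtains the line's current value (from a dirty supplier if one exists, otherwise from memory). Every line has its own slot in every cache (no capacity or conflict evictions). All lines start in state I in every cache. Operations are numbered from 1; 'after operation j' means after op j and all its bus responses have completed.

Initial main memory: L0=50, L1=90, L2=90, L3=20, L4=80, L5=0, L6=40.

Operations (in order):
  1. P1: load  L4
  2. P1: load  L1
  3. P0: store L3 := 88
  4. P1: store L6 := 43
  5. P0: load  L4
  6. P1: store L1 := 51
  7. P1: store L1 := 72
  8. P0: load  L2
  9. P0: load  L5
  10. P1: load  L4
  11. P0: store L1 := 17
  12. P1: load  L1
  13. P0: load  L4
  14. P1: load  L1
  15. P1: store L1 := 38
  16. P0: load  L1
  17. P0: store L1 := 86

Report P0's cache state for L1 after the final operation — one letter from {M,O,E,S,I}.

1. P1: load  L4  bus=[BusRd]  L4: P0=I P1=E  mem[L4]=80
2. P1: load  L1  bus=[BusRd]  L1: P0=I P1=E  mem[L1]=90
3. P0: store L3 := 88  bus=[BusRdX]  L3: P0=M P1=I  mem[L3]=20
4. P1: store L6 := 43  bus=[BusRdX]  L6: P0=I P1=M  mem[L6]=40
5. P0: load  L4  bus=[BusRd]  L4: P0=S P1=S  mem[L4]=80
6. P1: store L1 := 51  bus=[-]  L1: P0=I P1=M  mem[L1]=90
7. P1: store L1 := 72  bus=[-]  L1: P0=I P1=M  mem[L1]=90
8. P0: load  L2  bus=[BusRd]  L2: P0=E P1=I  mem[L2]=90
9. P0: load  L5  bus=[BusRd]  L5: P0=E P1=I  mem[L5]=0
10. P1: load  L4  bus=[-]  L4: P0=S P1=S  mem[L4]=80
11. P0: store L1 := 17  bus=[BusRdX,Flush]  L1: P0=M P1=I  mem[L1]=72
12. P1: load  L1  bus=[BusRd]  L1: P0=O P1=S  mem[L1]=72
13. P0: load  L4  bus=[-]  L4: P0=S P1=S  mem[L4]=80
14. P1: load  L1  bus=[-]  L1: P0=O P1=S  mem[L1]=72
15. P1: store L1 := 38  bus=[BusUpgr,Flush]  L1: P0=I P1=M  mem[L1]=17
16. P0: load  L1  bus=[BusRd]  L1: P0=S P1=O  mem[L1]=17
17. P0: store L1 := 86  bus=[BusUpgr,Flush]  L1: P0=M P1=I  mem[L1]=38

state = M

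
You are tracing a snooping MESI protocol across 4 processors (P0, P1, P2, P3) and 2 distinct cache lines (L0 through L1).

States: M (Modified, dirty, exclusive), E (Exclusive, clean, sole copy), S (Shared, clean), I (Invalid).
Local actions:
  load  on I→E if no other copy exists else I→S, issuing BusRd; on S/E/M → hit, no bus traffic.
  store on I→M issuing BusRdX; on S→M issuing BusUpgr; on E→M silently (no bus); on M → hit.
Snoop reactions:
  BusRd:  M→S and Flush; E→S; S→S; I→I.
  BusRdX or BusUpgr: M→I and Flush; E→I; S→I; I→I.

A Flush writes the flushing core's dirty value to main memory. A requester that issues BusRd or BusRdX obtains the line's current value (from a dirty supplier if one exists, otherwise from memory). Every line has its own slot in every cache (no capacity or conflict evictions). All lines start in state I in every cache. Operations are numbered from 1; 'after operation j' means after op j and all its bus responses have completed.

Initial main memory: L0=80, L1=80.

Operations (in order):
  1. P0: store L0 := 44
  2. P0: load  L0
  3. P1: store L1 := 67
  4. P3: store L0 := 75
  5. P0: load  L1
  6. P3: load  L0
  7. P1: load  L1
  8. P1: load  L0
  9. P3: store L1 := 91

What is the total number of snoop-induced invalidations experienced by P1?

invalidations = 1

[1] P0: store L0 := 44 | P0:M(44), P1:I, P2:I, P3:I | bus: BusRdX
[2] P0: load  L0 | P0:M(44), P1:I, P2:I, P3:I | bus: none
[3] P1: store L1 := 67 | P0:I, P1:M(67), P2:I, P3:I | bus: BusRdX
[4] P3: store L0 := 75 | P0:I, P1:I, P2:I, P3:M(75) | bus: BusRdX,Flush
[5] P0: load  L1 | P0:S(67), P1:S(67), P2:I, P3:I | bus: BusRd,Flush
[6] P3: load  L0 | P0:I, P1:I, P2:I, P3:M(75) | bus: none
[7] P1: load  L1 | P0:S(67), P1:S(67), P2:I, P3:I | bus: none
[8] P1: load  L0 | P0:I, P1:S(75), P2:I, P3:S(75) | bus: BusRd,Flush
[9] P3: store L1 := 91 | P0:I, P1:I, P2:I, P3:M(91) | bus: BusRdX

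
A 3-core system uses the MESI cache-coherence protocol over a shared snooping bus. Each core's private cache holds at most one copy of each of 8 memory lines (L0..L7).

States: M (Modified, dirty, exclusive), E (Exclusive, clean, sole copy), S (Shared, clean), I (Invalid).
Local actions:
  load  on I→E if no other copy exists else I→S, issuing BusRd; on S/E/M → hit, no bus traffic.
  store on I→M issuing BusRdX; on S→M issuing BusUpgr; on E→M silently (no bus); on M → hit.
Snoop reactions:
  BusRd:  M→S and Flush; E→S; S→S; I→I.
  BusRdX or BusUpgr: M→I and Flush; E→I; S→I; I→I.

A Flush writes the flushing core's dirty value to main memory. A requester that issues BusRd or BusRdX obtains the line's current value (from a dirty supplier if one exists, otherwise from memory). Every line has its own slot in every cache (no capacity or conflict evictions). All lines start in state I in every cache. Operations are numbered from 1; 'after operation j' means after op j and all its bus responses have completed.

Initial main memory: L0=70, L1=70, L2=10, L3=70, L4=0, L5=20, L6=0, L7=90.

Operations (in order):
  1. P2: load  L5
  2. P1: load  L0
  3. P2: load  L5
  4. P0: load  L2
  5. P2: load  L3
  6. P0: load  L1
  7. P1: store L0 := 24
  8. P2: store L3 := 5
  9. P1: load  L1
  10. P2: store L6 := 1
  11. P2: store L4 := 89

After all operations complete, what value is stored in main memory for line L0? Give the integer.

memory[L0] = 70

  op1 P2: load  L5 → I/I/E on L5; bus BusRd; mem=20
  op2 P1: load  L0 → I/E/I on L0; bus BusRd; mem=70
  op3 P2: load  L5 → I/I/E on L5; bus (none); mem=20
  op4 P0: load  L2 → E/I/I on L2; bus BusRd; mem=10
  op5 P2: load  L3 → I/I/E on L3; bus BusRd; mem=70
  op6 P0: load  L1 → E/I/I on L1; bus BusRd; mem=70
  op7 P1: store L0 := 24 → I/M/I on L0; bus (none); mem=70
  op8 P2: store L3 := 5 → I/I/M on L3; bus (none); mem=70
  op9 P1: load  L1 → S/S/I on L1; bus BusRd; mem=70
  op10 P2: store L6 := 1 → I/I/M on L6; bus BusRdX; mem=0
  op11 P2: store L4 := 89 → I/I/M on L4; bus BusRdX; mem=0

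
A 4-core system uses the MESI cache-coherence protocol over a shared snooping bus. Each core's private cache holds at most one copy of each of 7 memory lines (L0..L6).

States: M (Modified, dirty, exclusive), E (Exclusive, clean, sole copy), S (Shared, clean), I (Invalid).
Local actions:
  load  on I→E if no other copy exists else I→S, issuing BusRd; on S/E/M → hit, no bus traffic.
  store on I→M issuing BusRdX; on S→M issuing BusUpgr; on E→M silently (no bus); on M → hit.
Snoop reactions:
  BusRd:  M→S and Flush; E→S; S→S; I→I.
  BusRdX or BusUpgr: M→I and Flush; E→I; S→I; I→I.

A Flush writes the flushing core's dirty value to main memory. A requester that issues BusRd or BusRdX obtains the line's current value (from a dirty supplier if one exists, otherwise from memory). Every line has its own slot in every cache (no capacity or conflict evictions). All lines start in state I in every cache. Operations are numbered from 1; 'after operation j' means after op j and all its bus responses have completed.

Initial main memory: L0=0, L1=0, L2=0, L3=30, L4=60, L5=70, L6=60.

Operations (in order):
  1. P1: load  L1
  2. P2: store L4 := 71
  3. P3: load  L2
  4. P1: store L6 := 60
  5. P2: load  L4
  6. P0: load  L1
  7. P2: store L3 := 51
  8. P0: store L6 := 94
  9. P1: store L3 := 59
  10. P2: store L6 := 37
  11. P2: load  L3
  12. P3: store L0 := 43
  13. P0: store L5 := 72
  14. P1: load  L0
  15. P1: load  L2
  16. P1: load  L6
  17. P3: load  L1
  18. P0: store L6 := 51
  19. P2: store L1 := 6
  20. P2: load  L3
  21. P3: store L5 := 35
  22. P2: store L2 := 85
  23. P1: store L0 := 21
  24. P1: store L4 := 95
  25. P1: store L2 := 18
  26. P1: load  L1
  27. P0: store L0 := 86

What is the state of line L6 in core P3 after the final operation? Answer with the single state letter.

1. P1: load  L1  bus=[BusRd]  L1: P0=I P1=E P2=I P3=I  mem[L1]=0
2. P2: store L4 := 71  bus=[BusRdX]  L4: P0=I P1=I P2=M P3=I  mem[L4]=60
3. P3: load  L2  bus=[BusRd]  L2: P0=I P1=I P2=I P3=E  mem[L2]=0
4. P1: store L6 := 60  bus=[BusRdX]  L6: P0=I P1=M P2=I P3=I  mem[L6]=60
5. P2: load  L4  bus=[-]  L4: P0=I P1=I P2=M P3=I  mem[L4]=60
6. P0: load  L1  bus=[BusRd]  L1: P0=S P1=S P2=I P3=I  mem[L1]=0
7. P2: store L3 := 51  bus=[BusRdX]  L3: P0=I P1=I P2=M P3=I  mem[L3]=30
8. P0: store L6 := 94  bus=[BusRdX,Flush]  L6: P0=M P1=I P2=I P3=I  mem[L6]=60
9. P1: store L3 := 59  bus=[BusRdX,Flush]  L3: P0=I P1=M P2=I P3=I  mem[L3]=51
10. P2: store L6 := 37  bus=[BusRdX,Flush]  L6: P0=I P1=I P2=M P3=I  mem[L6]=94
11. P2: load  L3  bus=[BusRd,Flush]  L3: P0=I P1=S P2=S P3=I  mem[L3]=59
12. P3: store L0 := 43  bus=[BusRdX]  L0: P0=I P1=I P2=I P3=M  mem[L0]=0
13. P0: store L5 := 72  bus=[BusRdX]  L5: P0=M P1=I P2=I P3=I  mem[L5]=70
14. P1: load  L0  bus=[BusRd,Flush]  L0: P0=I P1=S P2=I P3=S  mem[L0]=43
15. P1: load  L2  bus=[BusRd]  L2: P0=I P1=S P2=I P3=S  mem[L2]=0
16. P1: load  L6  bus=[BusRd,Flush]  L6: P0=I P1=S P2=S P3=I  mem[L6]=37
17. P3: load  L1  bus=[BusRd]  L1: P0=S P1=S P2=I P3=S  mem[L1]=0
18. P0: store L6 := 51  bus=[BusRdX]  L6: P0=M P1=I P2=I P3=I  mem[L6]=37
19. P2: store L1 := 6  bus=[BusRdX]  L1: P0=I P1=I P2=M P3=I  mem[L1]=0
20. P2: load  L3  bus=[-]  L3: P0=I P1=S P2=S P3=I  mem[L3]=59
21. P3: store L5 := 35  bus=[BusRdX,Flush]  L5: P0=I P1=I P2=I P3=M  mem[L5]=72
22. P2: store L2 := 85  bus=[BusRdX]  L2: P0=I P1=I P2=M P3=I  mem[L2]=0
23. P1: store L0 := 21  bus=[BusUpgr]  L0: P0=I P1=M P2=I P3=I  mem[L0]=43
24. P1: store L4 := 95  bus=[BusRdX,Flush]  L4: P0=I P1=M P2=I P3=I  mem[L4]=71
25. P1: store L2 := 18  bus=[BusRdX,Flush]  L2: P0=I P1=M P2=I P3=I  mem[L2]=85
26. P1: load  L1  bus=[BusRd,Flush]  L1: P0=I P1=S P2=S P3=I  mem[L1]=6
27. P0: store L0 := 86  bus=[BusRdX,Flush]  L0: P0=M P1=I P2=I P3=I  mem[L0]=21

state = I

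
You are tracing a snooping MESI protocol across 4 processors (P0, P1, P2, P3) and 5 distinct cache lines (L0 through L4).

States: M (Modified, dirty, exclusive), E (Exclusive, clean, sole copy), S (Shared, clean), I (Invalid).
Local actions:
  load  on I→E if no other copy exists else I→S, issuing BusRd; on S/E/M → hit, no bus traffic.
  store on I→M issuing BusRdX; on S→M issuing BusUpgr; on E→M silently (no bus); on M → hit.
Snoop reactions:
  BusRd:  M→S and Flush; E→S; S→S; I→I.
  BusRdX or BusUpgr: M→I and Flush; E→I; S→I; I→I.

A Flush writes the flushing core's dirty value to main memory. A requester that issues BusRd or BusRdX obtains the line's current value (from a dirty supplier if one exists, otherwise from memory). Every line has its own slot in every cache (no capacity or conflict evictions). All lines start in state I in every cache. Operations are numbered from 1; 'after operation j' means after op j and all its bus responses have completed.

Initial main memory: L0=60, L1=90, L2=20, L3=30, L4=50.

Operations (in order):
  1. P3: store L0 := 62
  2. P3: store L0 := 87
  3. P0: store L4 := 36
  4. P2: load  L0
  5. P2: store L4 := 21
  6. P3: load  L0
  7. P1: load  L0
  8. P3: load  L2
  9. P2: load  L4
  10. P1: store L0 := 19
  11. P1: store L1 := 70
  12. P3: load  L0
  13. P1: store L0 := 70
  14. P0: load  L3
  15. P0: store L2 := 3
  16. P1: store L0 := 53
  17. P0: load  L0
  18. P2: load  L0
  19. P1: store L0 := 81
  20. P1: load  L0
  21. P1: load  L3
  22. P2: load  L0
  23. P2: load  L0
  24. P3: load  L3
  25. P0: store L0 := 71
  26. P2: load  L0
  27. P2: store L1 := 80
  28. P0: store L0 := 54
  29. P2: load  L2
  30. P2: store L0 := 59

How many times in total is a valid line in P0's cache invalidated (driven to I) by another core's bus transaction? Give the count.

  op1 P3: store L0 := 62 → I/I/I/M on L0; bus BusRdX; mem=60
  op2 P3: store L0 := 87 → I/I/I/M on L0; bus (none); mem=60
  op3 P0: store L4 := 36 → M/I/I/I on L4; bus BusRdX; mem=50
  op4 P2: load  L0 → I/I/S/S on L0; bus BusRd Flush; mem=87
  op5 P2: store L4 := 21 → I/I/M/I on L4; bus BusRdX Flush; mem=36
  op6 P3: load  L0 → I/I/S/S on L0; bus (none); mem=87
  op7 P1: load  L0 → I/S/S/S on L0; bus BusRd; mem=87
  op8 P3: load  L2 → I/I/I/E on L2; bus BusRd; mem=20
  op9 P2: load  L4 → I/I/M/I on L4; bus (none); mem=36
  op10 P1: store L0 := 19 → I/M/I/I on L0; bus BusUpgr; mem=87
  op11 P1: store L1 := 70 → I/M/I/I on L1; bus BusRdX; mem=90
  op12 P3: load  L0 → I/S/I/S on L0; bus BusRd Flush; mem=19
  op13 P1: store L0 := 70 → I/M/I/I on L0; bus BusUpgr; mem=19
  op14 P0: load  L3 → E/I/I/I on L3; bus BusRd; mem=30
  op15 P0: store L2 := 3 → M/I/I/I on L2; bus BusRdX; mem=20
  op16 P1: store L0 := 53 → I/M/I/I on L0; bus (none); mem=19
  op17 P0: load  L0 → S/S/I/I on L0; bus BusRd Flush; mem=53
  op18 P2: load  L0 → S/S/S/I on L0; bus BusRd; mem=53
  op19 P1: store L0 := 81 → I/M/I/I on L0; bus BusUpgr; mem=53
  op20 P1: load  L0 → I/M/I/I on L0; bus (none); mem=53
  op21 P1: load  L3 → S/S/I/I on L3; bus BusRd; mem=30
  op22 P2: load  L0 → I/S/S/I on L0; bus BusRd Flush; mem=81
  op23 P2: load  L0 → I/S/S/I on L0; bus (none); mem=81
  op24 P3: load  L3 → S/S/I/S on L3; bus BusRd; mem=30
  op25 P0: store L0 := 71 → M/I/I/I on L0; bus BusRdX; mem=81
  op26 P2: load  L0 → S/I/S/I on L0; bus BusRd Flush; mem=71
  op27 P2: store L1 := 80 → I/I/M/I on L1; bus BusRdX Flush; mem=70
  op28 P0: store L0 := 54 → M/I/I/I on L0; bus BusUpgr; mem=71
  op29 P2: load  L2 → S/I/S/I on L2; bus BusRd Flush; mem=3
  op30 P2: store L0 := 59 → I/I/M/I on L0; bus BusRdX Flush; mem=54

invalidations = 3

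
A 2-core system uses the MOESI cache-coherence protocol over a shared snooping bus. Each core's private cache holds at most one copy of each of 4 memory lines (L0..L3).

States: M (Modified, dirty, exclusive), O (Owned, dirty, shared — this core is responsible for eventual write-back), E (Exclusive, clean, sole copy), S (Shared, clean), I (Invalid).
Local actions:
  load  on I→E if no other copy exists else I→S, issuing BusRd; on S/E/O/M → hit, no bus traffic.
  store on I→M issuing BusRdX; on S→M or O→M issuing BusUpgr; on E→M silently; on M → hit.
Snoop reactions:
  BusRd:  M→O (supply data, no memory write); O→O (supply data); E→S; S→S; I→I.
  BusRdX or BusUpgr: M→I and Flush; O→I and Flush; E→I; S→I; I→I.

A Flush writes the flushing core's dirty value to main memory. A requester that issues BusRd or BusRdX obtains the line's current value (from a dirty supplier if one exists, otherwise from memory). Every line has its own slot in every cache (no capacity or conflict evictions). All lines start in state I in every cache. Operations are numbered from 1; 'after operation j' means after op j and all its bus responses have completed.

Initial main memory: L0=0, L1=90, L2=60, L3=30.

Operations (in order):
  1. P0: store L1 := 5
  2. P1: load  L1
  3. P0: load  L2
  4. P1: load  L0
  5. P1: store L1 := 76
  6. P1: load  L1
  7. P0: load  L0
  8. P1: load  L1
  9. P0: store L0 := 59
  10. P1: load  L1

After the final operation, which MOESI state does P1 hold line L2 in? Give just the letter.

state = I

  op1 P0: store L1 := 5 → M/I on L1; bus BusRdX; mem=90
  op2 P1: load  L1 → O/S on L1; bus BusRd; mem=90
  op3 P0: load  L2 → E/I on L2; bus BusRd; mem=60
  op4 P1: load  L0 → I/E on L0; bus BusRd; mem=0
  op5 P1: store L1 := 76 → I/M on L1; bus BusUpgr Flush; mem=5
  op6 P1: load  L1 → I/M on L1; bus (none); mem=5
  op7 P0: load  L0 → S/S on L0; bus BusRd; mem=0
  op8 P1: load  L1 → I/M on L1; bus (none); mem=5
  op9 P0: store L0 := 59 → M/I on L0; bus BusUpgr; mem=0
  op10 P1: load  L1 → I/M on L1; bus (none); mem=5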